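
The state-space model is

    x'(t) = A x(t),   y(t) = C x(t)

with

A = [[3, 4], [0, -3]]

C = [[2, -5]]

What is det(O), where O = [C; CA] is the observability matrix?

76

CA = [[6, 23]]
Observability matrix O = [C; CA] = [[2, -5], [6, 23]]
det(O) = 2·23 - (-5)·6 = 46 - (-30) = 76
Since det(O) ≠ 0, rank(O) = 2 and the system is completely observable.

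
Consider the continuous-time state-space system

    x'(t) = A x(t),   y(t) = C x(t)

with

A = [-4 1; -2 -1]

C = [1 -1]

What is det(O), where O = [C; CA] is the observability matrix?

0

CA = [[-2, 2]]
Observability matrix O = [C; CA] = [[1, -1], [-2, 2]]
det(O) = 1·2 - (-1)·(-2) = 2 - 2 = 0
Since det(O) = 0, rank(O) < 2 and the system is not completely observable.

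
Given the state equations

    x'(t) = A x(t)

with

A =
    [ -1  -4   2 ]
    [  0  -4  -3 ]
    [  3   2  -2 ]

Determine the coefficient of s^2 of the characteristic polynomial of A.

Expand det(sI - A) for the 3×3 matrix.
p(s) = s^3 + 7s^2 + 14s - 46.
(Check: constant term = det(-A) = (-1)^3 det A = -46; coefficient of s^2 = -tr A = 7.)
The coefficient of s^2 is 7.

7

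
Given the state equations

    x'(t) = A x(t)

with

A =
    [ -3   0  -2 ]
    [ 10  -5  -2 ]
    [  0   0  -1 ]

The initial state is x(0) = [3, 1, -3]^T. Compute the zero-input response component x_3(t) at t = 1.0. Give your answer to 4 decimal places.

det(sI - A) = s^3 - (tr A)s^2 + (M11 + M22 + M33)s - det A, where Mii is the 2×2 principal minor of A obtained by deleting row i and column i.
tr A = (-3) + (-5) + (-1) = -9; M11 = (-5)·(-1) - (-2)·0 = 5 - 0 = 5; M22 = (-3)·(-1) - (-2)·0 = 3 - 0 = 3; M33 = (-3)·(-5) - 0·10 = 15 - 0 = 15; sum of minors = 23.
det A = (-3)·((-5)·(-1) - (-2)·0) - 0·(10·(-1) - (-2)·0) + (-2)·(10·0 - (-5)·0) = (-3)·5 - 0·(-10) + (-2)·0 = -15.
So p(s) = det(sI - A) = s^3 + 9s^2 + 23s + 15.
Rational-root test: any integer root divides 15. Testing small divisors, s = -1 works: p(-1) = -1 + 9 + (-23) + 15 = 0, so (s + 1) is a factor.
Dividing, p(s) = (s + 1)(s^2 + 8s + 15).
Factor s^2 + 8s + 15: two numbers with sum -8 and product 15 are -3 and -5, so s^2 + 8s + 15 = (s + 3)(s + 5).
Hence p(s) = (s + 1) (s + 3) (s + 5), with roots -5, -3, -1.
The eigenvalues -5, -3, -1 are distinct and real, so A is diagonalisable and x(t) = e^{At} x(0) = V diag(e^{λ_i t}) V^{-1} x(0), where the columns of V are the eigenvectors.
λ = -5: A - (-5)I = [[2, 0, -2], [10, 0, -2], [0, 0, 4]]. v must be orthogonal to every row; (row 1) × (row 2) = [0, -16, 0], so take v_1 = [0, 1, 0]^T.
λ = -3: A - (-3)I = [[0, 0, -2], [10, -2, -2], [0, 0, 2]]. v must be orthogonal to every row; (row 1) × (row 2) = [-4, -20, 0], so take v_2 = [1, 5, 0]^T.
λ = -1: A - (-1)I = [[-2, 0, -2], [10, -4, -2], [0, 0, 0]]. v must be orthogonal to every row; (row 1) × (row 2) = [-8, -24, 8], so take v_3 = [-1, -3, 1]^T.
V = [v_1 v_2 v_3] = [[0, 1, -1], [1, 5, -3], [0, 0, 1]] has det V = -1, so V^{-1} = adj(V)/det V = [[-5, 1, -2], [1, 0, 1], [0, 0, 1]].
Modal coordinates z(0) = V^{-1} x(0): (-5)·3 + 1·1 + (-2)·(-3) = -8; 1·3 + 0·1 + 1·(-3) = 0; 0·3 + 0·1 + 1·(-3) = -3; so z(0) = [-8, 0, -3]^T.
x_3(t) = Σ_i (v_i)_3 · z_i(0) · e^{λ_i t} (row 3 of V times the modal terms).
x_3(1.0) = 0·(-8)·e^{-5·1.0} + 0·0·e^{-3·1.0} + 1·(-3)·e^{-1·1.0} = 0·0.006738 + 0·0.049787 + (-3)·0.367879 = -1.1036.

-1.1036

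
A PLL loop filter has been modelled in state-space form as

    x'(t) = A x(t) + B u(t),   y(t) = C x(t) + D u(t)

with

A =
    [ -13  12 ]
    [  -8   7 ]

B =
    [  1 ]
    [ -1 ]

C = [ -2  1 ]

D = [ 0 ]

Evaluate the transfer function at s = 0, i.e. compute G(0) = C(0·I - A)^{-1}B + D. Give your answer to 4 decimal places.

3.4000

G(0) = C(-A)^{-1}B + D = -C A^{-1} B + D.
det A = 5, so A^{-1} = (1/5)·adj(A) = [[7/5, -12/5], [8/5, -13/5]]
A^{-1} B = [19/5, 21/5]^T
C A^{-1} B = -17/5
G(0) = D - C A^{-1} B = 0 - (-17/5) = 17/5 ≈ 3.4000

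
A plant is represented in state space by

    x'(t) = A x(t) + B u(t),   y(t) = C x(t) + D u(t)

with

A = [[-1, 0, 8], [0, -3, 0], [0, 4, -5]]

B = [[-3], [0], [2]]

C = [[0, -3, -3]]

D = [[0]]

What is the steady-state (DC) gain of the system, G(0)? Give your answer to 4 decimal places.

-1.2000

G(0) = C(-A)^{-1}B + D = -C A^{-1} B + D.
det A = -15, so A^{-1} = (1/-15)·adj(A) = [[-1, -32/15, -8/5], [0, -1/3, 0], [0, -4/15, -1/5]]
A^{-1} B = [-1/5, 0, -2/5]^T
C A^{-1} B = 6/5
G(0) = D - C A^{-1} B = 0 - (6/5) = -6/5 ≈ -1.2000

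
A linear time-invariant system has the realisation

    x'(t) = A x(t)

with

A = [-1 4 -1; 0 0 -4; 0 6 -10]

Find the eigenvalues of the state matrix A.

det(sI - A) = s^3 - (tr A)s^2 + (M11 + M22 + M33)s - det A, where Mii is the 2×2 principal minor of A obtained by deleting row i and column i.
tr A = (-1) + 0 + (-10) = -11; M11 = 0·(-10) - (-4)·6 = 0 - (-24) = 24; M22 = (-1)·(-10) - (-1)·0 = 10 - 0 = 10; M33 = (-1)·0 - 4·0 = 0 - 0 = 0; sum of minors = 34.
det A = (-1)·(0·(-10) - (-4)·6) - 4·(0·(-10) - (-4)·0) + (-1)·(0·6 - 0·0) = (-1)·24 - 4·0 + (-1)·0 = -24.
So p(s) = det(sI - A) = s^3 + 11s^2 + 34s + 24.
Rational-root test: any integer root divides 24. Testing small divisors, s = -1 works: p(-1) = -1 + 11 + (-34) + 24 = 0, so (s + 1) is a factor.
Dividing, p(s) = (s + 1)(s^2 + 10s + 24).
Factor s^2 + 10s + 24: two numbers with sum -10 and product 24 are -4 and -6, so s^2 + 10s + 24 = (s + 4)(s + 6).
Hence p(s) = (s + 1) (s + 4) (s + 6), with roots -6, -4, -1.
All eigenvalues have negative real part, so the system is asymptotically stable.

-6, -4, -1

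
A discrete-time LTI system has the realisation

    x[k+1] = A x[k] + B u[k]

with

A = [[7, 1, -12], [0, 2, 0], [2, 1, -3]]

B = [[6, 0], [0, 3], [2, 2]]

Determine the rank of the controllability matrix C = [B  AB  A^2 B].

AB = [[18, -21], [0, 6], [6, -3]]
A^2B = [[54, -105], [0, 12], [18, -27]]
Controllability matrix C = [B  AB  A^2B] = [[6, 0, 18, -21, 54, -105], [0, 3, 0, 6, 0, 12], [2, 2, 6, -3, 18, -27]]
The rows r1, r2, r3 of C are linearly dependent: -r1 - 2·r2 + 3·r3 = 0 (check each entry), so rank(C) ≤ 2.
The 2×2 minor from rows 1, 2, columns 1, 2 is 6·3 - 0·0 = 18 - 0 = 18 ≠ 0, so rank(C) = 2.
rank(C) = 2 < n = 3, so the pair (A, B) is not completely controllable.

2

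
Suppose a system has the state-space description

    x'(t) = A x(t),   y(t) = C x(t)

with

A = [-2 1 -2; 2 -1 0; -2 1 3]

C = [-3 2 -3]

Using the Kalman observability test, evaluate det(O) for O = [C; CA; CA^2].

391

CA = [[16, -8, -3]]
CA^2 = [[-42, 21, -41]]
Observability matrix O = [C; CA; CA^2] = [[-3, 2, -3], [16, -8, -3], [-42, 21, -41]]
Expanding along the first row, det(O) = (-3)·((-8)·(-41) - (-3)·21) - 2·(16·(-41) - (-3)·(-42)) + (-3)·(16·21 - (-8)·(-42)) = (-3)·391 - 2·(-782) + (-3)·0 = 391
Since det(O) ≠ 0, rank(O) = 3 and the system is completely observable.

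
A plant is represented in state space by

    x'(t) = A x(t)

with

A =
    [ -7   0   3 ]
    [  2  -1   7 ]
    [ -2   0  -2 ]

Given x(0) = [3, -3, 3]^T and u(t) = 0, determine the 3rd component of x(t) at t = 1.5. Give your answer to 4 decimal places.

0.0074

det(sI - A) = s^3 - (tr A)s^2 + (M11 + M22 + M33)s - det A, where Mii is the 2×2 principal minor of A obtained by deleting row i and column i.
tr A = (-7) + (-1) + (-2) = -10; M11 = (-1)·(-2) - 7·0 = 2 - 0 = 2; M22 = (-7)·(-2) - 3·(-2) = 14 - (-6) = 20; M33 = (-7)·(-1) - 0·2 = 7 - 0 = 7; sum of minors = 29.
det A = (-7)·((-1)·(-2) - 7·0) - 0·(2·(-2) - 7·(-2)) + 3·(2·0 - (-1)·(-2)) = (-7)·2 - 0·10 + 3·(-2) = -20.
So p(s) = det(sI - A) = s^3 + 10s^2 + 29s + 20.
Rational-root test: any integer root divides 20. Testing small divisors, s = -1 works: p(-1) = -1 + 10 + (-29) + 20 = 0, so (s + 1) is a factor.
Dividing, p(s) = (s + 1)(s^2 + 9s + 20).
Factor s^2 + 9s + 20: two numbers with sum -9 and product 20 are -4 and -5, so s^2 + 9s + 20 = (s + 4)(s + 5).
Hence p(s) = (s + 1) (s + 4) (s + 5), with roots -5, -4, -1.
The eigenvalues -5, -4, -1 are distinct and real, so A is diagonalisable and x(t) = e^{At} x(0) = V diag(e^{λ_i t}) V^{-1} x(0), where the columns of V are the eigenvectors.
λ = -5: A - (-5)I = [[-2, 0, 3], [2, 4, 7], [-2, 0, 3]]. v must be orthogonal to every row; (row 1) × (row 2) = [-12, 20, -8], so take v_1 = [3, -5, 2]^T.
λ = -4: A - (-4)I = [[-3, 0, 3], [2, 3, 7], [-2, 0, 2]]. v must be orthogonal to every row; (row 1) × (row 2) = [-9, 27, -9], so take v_2 = [-1, 3, -1]^T.
λ = -1: A - (-1)I = [[-6, 0, 3], [2, 0, 7], [-2, 0, -1]]. v must be orthogonal to every row; (row 1) × (row 2) = [0, 48, 0], so take v_3 = [0, 1, 0]^T.
V = [v_1 v_2 v_3] = [[3, -1, 0], [-5, 3, 1], [2, -1, 0]] has det V = 1, so V^{-1} = adj(V)/det V = [[1, 0, -1], [2, 0, -3], [-1, 1, 4]].
Modal coordinates z(0) = V^{-1} x(0): 1·3 + 0·(-3) + (-1)·3 = 0; 2·3 + 0·(-3) + (-3)·3 = -3; (-1)·3 + 1·(-3) + 4·3 = 6; so z(0) = [0, -3, 6]^T.
x_3(t) = Σ_i (v_i)_3 · z_i(0) · e^{λ_i t} (row 3 of V times the modal terms).
x_3(1.5) = 2·0·e^{-5·1.5} + (-1)·(-3)·e^{-4·1.5} + 0·6·e^{-1·1.5} = 0·0.000553 + 3·0.002479 + 0·0.223130 = 0.0074.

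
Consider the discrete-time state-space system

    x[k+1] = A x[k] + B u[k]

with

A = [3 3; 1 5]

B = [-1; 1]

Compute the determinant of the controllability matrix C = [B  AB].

-4

AB = [[0], [4]]
Controllability matrix C = [B  AB] = [[-1, 0], [1, 4]]
det(C) = (-1)·4 - 0·1 = -4 - 0 = -4
Since det(C) ≠ 0, rank(C) = 2 and the system is completely controllable.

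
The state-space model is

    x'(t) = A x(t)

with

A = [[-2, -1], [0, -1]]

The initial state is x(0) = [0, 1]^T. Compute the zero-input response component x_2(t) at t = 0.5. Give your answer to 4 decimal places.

0.6065

det(sI - A) = s^2 - (tr A)s + det A, with tr A = (-2) + (-1) = -3 and det A = (-2)·(-1) - (-1)·0 = 2 - 0 = 2.
So p(s) = det(sI - A) = s^2 + 3s + 2.
Factor s^2 + 3s + 2: two numbers with sum -3 and product 2 are -1 and -2, so s^2 + 3s + 2 = (s + 1)(s + 2).
Hence p(s) = (s + 1) (s + 2), with roots -2, -1.
The eigenvalues -2, -1 are distinct and real, so A is diagonalisable and x(t) = e^{At} x(0) = V diag(e^{λ_i t}) V^{-1} x(0), where the columns of V are the eigenvectors.
λ = -2: A - (-2)I = [[0, -1], [0, 1]]. Row 1 gives 0·v1 + (-1)·v2 = 0, so take v_1 = [1, 0]^T.
λ = -1: A - (-1)I = [[-1, -1], [0, 0]]. Row 1 gives (-1)·v1 + (-1)·v2 = 0, so take v_2 = [-1, 1]^T.
V = [v_1 v_2] = [[1, -1], [0, 1]] has det V = 1, so V^{-1} = adj(V)/det V = [[1, 1], [0, 1]].
Modal coordinates z(0) = V^{-1} x(0): 1·0 + 1·1 = 1; 0·0 + 1·1 = 1; so z(0) = [1, 1]^T.
x_2(t) = Σ_i (v_i)_2 · z_i(0) · e^{λ_i t} (row 2 of V times the modal terms).
x_2(0.5) = 0·1·e^{-2·0.5} + 1·1·e^{-1·0.5} = 0·0.367879 + 1·0.606531 = 0.6065.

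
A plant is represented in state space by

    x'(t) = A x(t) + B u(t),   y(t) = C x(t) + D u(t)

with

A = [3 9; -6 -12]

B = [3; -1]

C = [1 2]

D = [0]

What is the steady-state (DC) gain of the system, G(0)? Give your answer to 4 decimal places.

G(0) = C(-A)^{-1}B + D = -C A^{-1} B + D.
det A = 18, so A^{-1} = (1/18)·adj(A) = [[-2/3, -1/2], [1/3, 1/6]]
A^{-1} B = [-3/2, 5/6]^T
C A^{-1} B = 1/6
G(0) = D - C A^{-1} B = 0 - (1/6) = -1/6 ≈ -0.1667

-0.1667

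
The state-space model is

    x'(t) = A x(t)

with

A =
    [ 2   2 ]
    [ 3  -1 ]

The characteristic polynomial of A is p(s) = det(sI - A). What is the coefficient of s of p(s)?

For a 2×2 matrix, det(sI - A) = s^2 - (tr A)s + det A.
tr A = 1, det A = -8.
So p(s) = s^2 - s - 8.
The coefficient of s is -1.

-1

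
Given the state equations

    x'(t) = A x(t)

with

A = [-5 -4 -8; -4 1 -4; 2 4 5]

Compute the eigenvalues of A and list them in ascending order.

-3, 1, 3

det(sI - A) = s^3 - (tr A)s^2 + (M11 + M22 + M33)s - det A, where Mii is the 2×2 principal minor of A obtained by deleting row i and column i.
tr A = (-5) + 1 + 5 = 1; M11 = 1·5 - (-4)·4 = 5 - (-16) = 21; M22 = (-5)·5 - (-8)·2 = -25 - (-16) = -9; M33 = (-5)·1 - (-4)·(-4) = -5 - 16 = -21; sum of minors = -9.
det A = (-5)·(1·5 - (-4)·4) - (-4)·((-4)·5 - (-4)·2) + (-8)·((-4)·4 - 1·2) = (-5)·21 - (-4)·(-12) + (-8)·(-18) = -9.
So p(s) = det(sI - A) = s^3 - s^2 - 9s + 9.
Rational-root test: any integer root divides 9. Testing small divisors, s = 1 works: p(1) = 1 + (-1) + (-9) + 9 = 0, so (s - 1) is a factor.
Dividing, p(s) = (s - 1)(s^2 - 9).
Factor s^2 - 9: two numbers with sum 0 and product -9 are 3 and -3, so s^2 - 9 = (s - 3)(s + 3).
Hence p(s) = (s - 3) (s - 1) (s + 3), with roots -3, 1, 3.
At least one eigenvalue has non-negative real part, so the system is not asymptotically stable.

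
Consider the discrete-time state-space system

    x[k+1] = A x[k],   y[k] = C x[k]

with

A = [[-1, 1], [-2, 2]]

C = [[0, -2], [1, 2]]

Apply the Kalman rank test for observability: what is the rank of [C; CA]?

2

CA = [[4, -4], [-5, 5]]
Observability matrix O = [C; CA] = [[0, -2], [1, 2], [4, -4], [-5, 5]]
Take the 2×2 submatrix of O formed by rows 1, 2: [[0, -2], [1, 2]]. Its determinant is 0·2 - (-2)·1 = 0 - (-2) = 2 ≠ 0.
So rank(O) ≥ 2; since O has 2 columns, rank(O) = 2.
rank(O) = 2 = n, so the pair (A, C) is completely observable.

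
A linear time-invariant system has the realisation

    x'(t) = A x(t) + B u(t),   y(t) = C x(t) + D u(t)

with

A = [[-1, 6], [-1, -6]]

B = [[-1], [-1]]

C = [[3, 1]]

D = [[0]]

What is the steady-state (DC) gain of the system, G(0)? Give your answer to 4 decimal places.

G(0) = C(-A)^{-1}B + D = -C A^{-1} B + D.
det A = 12, so A^{-1} = (1/12)·adj(A) = [[-1/2, -1/2], [1/12, -1/12]]
A^{-1} B = [1, 0]^T
C A^{-1} B = 3
G(0) = D - C A^{-1} B = 0 - (3) = -3

-3.0000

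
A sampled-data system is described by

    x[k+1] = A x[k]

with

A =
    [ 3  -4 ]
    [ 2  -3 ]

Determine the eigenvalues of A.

det(zI - A) = z^2 - (tr A)z + det A, with tr A = 3 + (-3) = 0 and det A = 3·(-3) - (-4)·2 = -9 - (-8) = -1.
So p(z) = det(zI - A) = z^2 - 1.
Factor z^2 - 1: two numbers with sum 0 and product -1 are 1 and -1, so z^2 - 1 = (z - 1)(z + 1).
Hence p(z) = (z - 1) (z + 1), with roots -1, 1.

-1, 1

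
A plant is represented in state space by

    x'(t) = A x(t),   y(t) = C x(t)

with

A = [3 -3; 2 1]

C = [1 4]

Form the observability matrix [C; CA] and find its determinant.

CA = [[11, 1]]
Observability matrix O = [C; CA] = [[1, 4], [11, 1]]
det(O) = 1·1 - 4·11 = 1 - 44 = -43
Since det(O) ≠ 0, rank(O) = 2 and the system is completely observable.

-43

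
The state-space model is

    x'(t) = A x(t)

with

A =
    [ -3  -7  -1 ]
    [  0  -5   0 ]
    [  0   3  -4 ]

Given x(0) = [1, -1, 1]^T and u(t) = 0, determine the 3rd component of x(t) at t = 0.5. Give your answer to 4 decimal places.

det(sI - A) = s^3 - (tr A)s^2 + (M11 + M22 + M33)s - det A, where Mii is the 2×2 principal minor of A obtained by deleting row i and column i.
tr A = (-3) + (-5) + (-4) = -12; M11 = (-5)·(-4) - 0·3 = 20 - 0 = 20; M22 = (-3)·(-4) - (-1)·0 = 12 - 0 = 12; M33 = (-3)·(-5) - (-7)·0 = 15 - 0 = 15; sum of minors = 47.
det A = (-3)·((-5)·(-4) - 0·3) - (-7)·(0·(-4) - 0·0) + (-1)·(0·3 - (-5)·0) = (-3)·20 - (-7)·0 + (-1)·0 = -60.
So p(s) = det(sI - A) = s^3 + 12s^2 + 47s + 60.
Rational-root test: any integer root divides 60. Testing small divisors, s = -3 works: p(-3) = -27 + 108 + (-141) + 60 = 0, so (s + 3) is a factor.
Dividing, p(s) = (s + 3)(s^2 + 9s + 20).
Factor s^2 + 9s + 20: two numbers with sum -9 and product 20 are -4 and -5, so s^2 + 9s + 20 = (s + 4)(s + 5).
Hence p(s) = (s + 3) (s + 4) (s + 5), with roots -5, -4, -3.
The eigenvalues -5, -4, -3 are distinct and real, so A is diagonalisable and x(t) = e^{At} x(0) = V diag(e^{λ_i t}) V^{-1} x(0), where the columns of V are the eigenvectors.
λ = -5: A - (-5)I = [[2, -7, -1], [0, 0, 0], [0, 3, 1]]. v must be orthogonal to every row; (row 1) × (row 3) = [-4, -2, 6], so take v_1 = [2, 1, -3]^T.
λ = -4: A - (-4)I = [[1, -7, -1], [0, -1, 0], [0, 3, 0]]. v must be orthogonal to every row; (row 1) × (row 2) = [-1, 0, -1], so take v_2 = [1, 0, 1]^T.
λ = -3: A - (-3)I = [[0, -7, -1], [0, -2, 0], [0, 3, -1]]. v must be orthogonal to every row; (row 1) × (row 2) = [-2, 0, 0], so take v_3 = [-1, 0, 0]^T.
V = [v_1 v_2 v_3] = [[2, 1, -1], [1, 0, 0], [-3, 1, 0]] has det V = -1, so V^{-1} = adj(V)/det V = [[0, 1, 0], [0, 3, 1], [-1, 5, 1]].
Modal coordinates z(0) = V^{-1} x(0): 0·1 + 1·(-1) + 0·1 = -1; 0·1 + 3·(-1) + 1·1 = -2; (-1)·1 + 5·(-1) + 1·1 = -5; so z(0) = [-1, -2, -5]^T.
x_3(t) = Σ_i (v_i)_3 · z_i(0) · e^{λ_i t} (row 3 of V times the modal terms).
x_3(0.5) = (-3)·(-1)·e^{-5·0.5} + 1·(-2)·e^{-4·0.5} + 0·(-5)·e^{-3·0.5} = 3·0.082085 + (-2)·0.135335 + 0·0.223130 = -0.0244.

-0.0244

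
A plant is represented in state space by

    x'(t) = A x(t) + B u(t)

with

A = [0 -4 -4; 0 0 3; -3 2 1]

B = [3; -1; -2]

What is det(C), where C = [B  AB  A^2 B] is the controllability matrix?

AB = [[12], [-6], [-13]]
A^2B = [[76], [-39], [-61]]
Controllability matrix C = [B  AB  A^2B] = [[3, 12, 76], [-1, -6, -39], [-2, -13, -61]]
Expanding along the first row, det(C) = 3·((-6)·(-61) - (-39)·(-13)) - 12·((-1)·(-61) - (-39)·(-2)) + 76·((-1)·(-13) - (-6)·(-2)) = 3·(-141) - 12·(-17) + 76·1 = -143
Since det(C) ≠ 0, rank(C) = 3 and the system is completely controllable.

-143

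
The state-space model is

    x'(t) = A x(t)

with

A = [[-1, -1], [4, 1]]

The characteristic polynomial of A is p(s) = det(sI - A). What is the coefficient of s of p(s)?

For a 2×2 matrix, det(sI - A) = s^2 - (tr A)s + det A.
tr A = 0, det A = 3.
So p(s) = s^2 + 3.
The coefficient of s is 0.

0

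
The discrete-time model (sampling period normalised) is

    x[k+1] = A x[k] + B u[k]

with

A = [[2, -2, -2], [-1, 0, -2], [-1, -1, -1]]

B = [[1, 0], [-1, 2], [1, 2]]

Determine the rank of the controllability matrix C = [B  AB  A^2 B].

3

AB = [[2, -8], [-3, -4], [-1, -4]]
A^2B = [[12, 0], [0, 16], [2, 16]]
Controllability matrix C = [B  AB  A^2B] = [[1, 0, 2, -8, 12, 0], [-1, 2, -3, -4, 0, 16], [1, 2, -1, -4, 2, 16]]
Take the 3×3 submatrix of C formed by columns 1, 2, 3: [[1, 0, 2], [-1, 2, -3], [1, 2, -1]]. Its determinant is 1·(2·(-1) - (-3)·2) - 0·((-1)·(-1) - (-3)·1) + 2·((-1)·2 - 2·1) = 1·4 - 0·4 + 2·(-4) = -4 ≠ 0.
So rank(C) ≥ 3; since C has 3 rows, rank(C) = 3.
rank(C) = 3 = n, so the pair (A, B) is completely controllable.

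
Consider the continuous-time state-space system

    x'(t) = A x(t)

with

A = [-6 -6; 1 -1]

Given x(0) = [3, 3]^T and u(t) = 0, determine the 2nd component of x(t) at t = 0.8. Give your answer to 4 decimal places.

0.7218

det(sI - A) = s^2 - (tr A)s + det A, with tr A = (-6) + (-1) = -7 and det A = (-6)·(-1) - (-6)·1 = 6 - (-6) = 12.
So p(s) = det(sI - A) = s^2 + 7s + 12.
Factor s^2 + 7s + 12: two numbers with sum -7 and product 12 are -3 and -4, so s^2 + 7s + 12 = (s + 3)(s + 4).
Hence p(s) = (s + 3) (s + 4), with roots -4, -3.
The eigenvalues -4, -3 are distinct and real, so A is diagonalisable and x(t) = e^{At} x(0) = V diag(e^{λ_i t}) V^{-1} x(0), where the columns of V are the eigenvectors.
λ = -4: A - (-4)I = [[-2, -6], [1, 3]]. Row 1 gives (-2)·v1 + (-6)·v2 = 0, so take v_1 = [3, -1]^T.
λ = -3: A - (-3)I = [[-3, -6], [1, 2]]. Row 1 gives (-3)·v1 + (-6)·v2 = 0, so take v_2 = [2, -1]^T.
V = [v_1 v_2] = [[3, 2], [-1, -1]] has det V = -1, so V^{-1} = adj(V)/det V = [[1, 2], [-1, -3]].
Modal coordinates z(0) = V^{-1} x(0): 1·3 + 2·3 = 9; (-1)·3 + (-3)·3 = -12; so z(0) = [9, -12]^T.
x_2(t) = Σ_i (v_i)_2 · z_i(0) · e^{λ_i t} (row 2 of V times the modal terms).
x_2(0.8) = (-1)·9·e^{-4·0.8} + (-1)·(-12)·e^{-3·0.8} = (-9)·0.040762 + 12·0.090718 = 0.7218.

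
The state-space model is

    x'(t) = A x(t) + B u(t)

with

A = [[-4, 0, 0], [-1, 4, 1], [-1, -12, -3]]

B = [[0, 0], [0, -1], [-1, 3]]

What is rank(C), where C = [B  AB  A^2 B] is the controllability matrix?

2

AB = [[0, 0], [-1, -1], [3, 3]]
A^2B = [[0, 0], [-1, -1], [3, 3]]
Controllability matrix C = [B  AB  A^2B] = [[0, 0, 0, 0, 0, 0], [0, -1, -1, -1, -1, -1], [-1, 3, 3, 3, 3, 3]]
Row 1 of C is identically zero, so rank(C) ≤ 2.
The 2×2 minor from rows 2, 3, columns 1, 2 is 0·3 - (-1)·(-1) = 0 - 1 = -1 ≠ 0, so rank(C) = 2.
rank(C) = 2 < n = 3, so the pair (A, B) is not completely controllable.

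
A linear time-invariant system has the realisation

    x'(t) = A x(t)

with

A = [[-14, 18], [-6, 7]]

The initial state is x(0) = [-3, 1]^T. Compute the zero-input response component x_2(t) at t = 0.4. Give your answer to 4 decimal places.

det(sI - A) = s^2 - (tr A)s + det A, with tr A = (-14) + 7 = -7 and det A = (-14)·7 - 18·(-6) = -98 - (-108) = 10.
So p(s) = det(sI - A) = s^2 + 7s + 10.
Factor s^2 + 7s + 10: two numbers with sum -7 and product 10 are -2 and -5, so s^2 + 7s + 10 = (s + 2)(s + 5).
Hence p(s) = (s + 2) (s + 5), with roots -5, -2.
The eigenvalues -5, -2 are distinct and real, so A is diagonalisable and x(t) = e^{At} x(0) = V diag(e^{λ_i t}) V^{-1} x(0), where the columns of V are the eigenvectors.
λ = -5: A - (-5)I = [[-9, 18], [-6, 12]]. Row 1 gives (-9)·v1 + 18·v2 = 0, so take v_1 = [2, 1]^T.
λ = -2: A - (-2)I = [[-12, 18], [-6, 9]]. Row 1 gives (-12)·v1 + 18·v2 = 0, so take v_2 = [-3, -2]^T.
V = [v_1 v_2] = [[2, -3], [1, -2]] has det V = -1, so V^{-1} = adj(V)/det V = [[2, -3], [1, -2]].
Modal coordinates z(0) = V^{-1} x(0): 2·(-3) + (-3)·1 = -9; 1·(-3) + (-2)·1 = -5; so z(0) = [-9, -5]^T.
x_2(t) = Σ_i (v_i)_2 · z_i(0) · e^{λ_i t} (row 2 of V times the modal terms).
x_2(0.4) = 1·(-9)·e^{-5·0.4} + (-2)·(-5)·e^{-2·0.4} = (-9)·0.135335 + 10·0.449329 = 3.2753.

3.2753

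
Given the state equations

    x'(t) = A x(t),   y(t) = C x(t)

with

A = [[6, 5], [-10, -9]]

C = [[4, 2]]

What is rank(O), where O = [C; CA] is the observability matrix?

1

CA = [[4, 2]]
Observability matrix O = [C; CA] = [[4, 2], [4, 2]]
Every row of O is a scalar multiple of row 1 = [4, 2] (multipliers 1, 1), so the rows span a one-dimensional space.
O ≠ 0, hence rank(O) = 1.
rank(O) = 1 < n = 2, so the pair (A, C) is not completely observable.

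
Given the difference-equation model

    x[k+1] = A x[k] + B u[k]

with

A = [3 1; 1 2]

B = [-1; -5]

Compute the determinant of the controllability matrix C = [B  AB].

-29

AB = [[-8], [-11]]
Controllability matrix C = [B  AB] = [[-1, -8], [-5, -11]]
det(C) = (-1)·(-11) - (-8)·(-5) = 11 - 40 = -29
Since det(C) ≠ 0, rank(C) = 2 and the system is completely controllable.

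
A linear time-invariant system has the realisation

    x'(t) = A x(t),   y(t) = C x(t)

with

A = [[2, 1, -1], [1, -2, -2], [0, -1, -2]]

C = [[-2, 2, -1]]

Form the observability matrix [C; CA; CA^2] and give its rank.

CA = [[-2, -5, 0]]
CA^2 = [[-9, 8, 12]]
Observability matrix O = [C; CA; CA^2] = [[-2, 2, -1], [-2, -5, 0], [-9, 8, 12]]
det(O) = (-2)·((-5)·12 - 0·8) - 2·((-2)·12 - 0·(-9)) + (-1)·((-2)·8 - (-5)·(-9)) = (-2)·(-60) - 2·(-24) + (-1)·(-61) = 229 ≠ 0, so rank(O) = 3.
rank(O) = 3 = n, so the pair (A, C) is completely observable.

3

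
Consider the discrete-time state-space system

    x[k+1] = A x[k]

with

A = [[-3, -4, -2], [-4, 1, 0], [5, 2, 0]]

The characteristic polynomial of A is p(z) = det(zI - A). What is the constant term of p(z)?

-26

Expand det(zI - A) for the 3×3 matrix.
p(z) = z^3 + 2z^2 - 9z - 26.
(Check: constant term = det(-A) = (-1)^3 det A = -26; coefficient of z^2 = -tr A = 2.)
The constant term is -26.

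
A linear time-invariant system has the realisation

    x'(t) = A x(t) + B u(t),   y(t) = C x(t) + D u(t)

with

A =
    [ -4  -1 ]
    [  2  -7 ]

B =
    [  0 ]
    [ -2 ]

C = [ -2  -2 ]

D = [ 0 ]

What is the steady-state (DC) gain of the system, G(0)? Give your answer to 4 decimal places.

0.4000

G(0) = C(-A)^{-1}B + D = -C A^{-1} B + D.
det A = 30, so A^{-1} = (1/30)·adj(A) = [[-7/30, 1/30], [-1/15, -2/15]]
A^{-1} B = [-1/15, 4/15]^T
C A^{-1} B = -2/5
G(0) = D - C A^{-1} B = 0 - (-2/5) = 2/5 ≈ 0.4000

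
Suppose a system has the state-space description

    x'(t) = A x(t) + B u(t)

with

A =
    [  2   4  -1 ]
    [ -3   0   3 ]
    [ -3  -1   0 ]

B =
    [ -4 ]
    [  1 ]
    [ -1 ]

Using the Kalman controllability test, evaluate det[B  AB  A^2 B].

AB = [[-3], [9], [11]]
A^2B = [[19], [42], [0]]
Controllability matrix C = [B  AB  A^2B] = [[-4, -3, 19], [1, 9, 42], [-1, 11, 0]]
Expanding along the first row, det(C) = (-4)·(9·0 - 42·11) - (-3)·(1·0 - 42·(-1)) + 19·(1·11 - 9·(-1)) = (-4)·(-462) - (-3)·42 + 19·20 = 2354
Since det(C) ≠ 0, rank(C) = 3 and the system is completely controllable.

2354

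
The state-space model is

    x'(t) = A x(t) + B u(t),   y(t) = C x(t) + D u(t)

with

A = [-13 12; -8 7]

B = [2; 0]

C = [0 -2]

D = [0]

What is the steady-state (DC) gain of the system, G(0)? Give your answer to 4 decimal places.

6.4000

G(0) = C(-A)^{-1}B + D = -C A^{-1} B + D.
det A = 5, so A^{-1} = (1/5)·adj(A) = [[7/5, -12/5], [8/5, -13/5]]
A^{-1} B = [14/5, 16/5]^T
C A^{-1} B = -32/5
G(0) = D - C A^{-1} B = 0 - (-32/5) = 32/5 ≈ 6.4000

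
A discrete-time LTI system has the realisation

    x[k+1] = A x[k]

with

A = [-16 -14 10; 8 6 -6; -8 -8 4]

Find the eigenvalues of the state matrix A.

-4, -2, 0

det(zI - A) = z^3 - (tr A)z^2 + (M11 + M22 + M33)z - det A, where Mii is the 2×2 principal minor of A obtained by deleting row i and column i.
tr A = (-16) + 6 + 4 = -6; M11 = 6·4 - (-6)·(-8) = 24 - 48 = -24; M22 = (-16)·4 - 10·(-8) = -64 - (-80) = 16; M33 = (-16)·6 - (-14)·8 = -96 - (-112) = 16; sum of minors = 8.
det A = (-16)·(6·4 - (-6)·(-8)) - (-14)·(8·4 - (-6)·(-8)) + 10·(8·(-8) - 6·(-8)) = (-16)·(-24) - (-14)·(-16) + 10·(-16) = 0.
So p(z) = det(zI - A) = z^3 + 6z^2 + 8z.
The constant term is 0, so p(z) = z(z^2 + 6z + 8).
Factor z^2 + 6z + 8: two numbers with sum -6 and product 8 are -2 and -4, so z^2 + 6z + 8 = (z + 2)(z + 4).
Hence p(z) = z (z + 2) (z + 4), with roots -4, -2, 0.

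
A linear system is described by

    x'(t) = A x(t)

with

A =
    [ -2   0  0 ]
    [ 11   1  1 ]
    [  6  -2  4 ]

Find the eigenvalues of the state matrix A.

det(sI - A) = s^3 - (tr A)s^2 + (M11 + M22 + M33)s - det A, where Mii is the 2×2 principal minor of A obtained by deleting row i and column i.
tr A = (-2) + 1 + 4 = 3; M11 = 1·4 - 1·(-2) = 4 - (-2) = 6; M22 = (-2)·4 - 0·6 = -8 - 0 = -8; M33 = (-2)·1 - 0·11 = -2 - 0 = -2; sum of minors = -4.
det A = (-2)·(1·4 - 1·(-2)) - 0·(11·4 - 1·6) + 0·(11·(-2) - 1·6) = (-2)·6 - 0·38 + 0·(-28) = -12.
So p(s) = det(sI - A) = s^3 - 3s^2 - 4s + 12.
Rational-root test: any integer root divides 12. Testing small divisors, s = -2 works: p(-2) = -8 + (-12) + 8 + 12 = 0, so (s + 2) is a factor.
Dividing, p(s) = (s + 2)(s^2 - 5s + 6).
Factor s^2 - 5s + 6: two numbers with sum 5 and product 6 are 3 and 2, so s^2 - 5s + 6 = (s - 3)(s - 2).
Hence p(s) = (s - 3) (s - 2) (s + 2), with roots -2, 2, 3.
At least one eigenvalue has non-negative real part, so the system is not asymptotically stable.

-2, 2, 3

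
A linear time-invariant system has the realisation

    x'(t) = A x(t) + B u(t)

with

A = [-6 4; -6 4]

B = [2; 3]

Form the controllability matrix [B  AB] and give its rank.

1

AB = [[0], [0]]
Controllability matrix C = [B  AB] = [[2, 0], [3, 0]]
Every column of C is a scalar multiple of column 1 = [2, 3] (multipliers 1, 0), so the columns span a one-dimensional space.
C ≠ 0, hence rank(C) = 1.
rank(C) = 1 < n = 2, so the pair (A, B) is not completely controllable.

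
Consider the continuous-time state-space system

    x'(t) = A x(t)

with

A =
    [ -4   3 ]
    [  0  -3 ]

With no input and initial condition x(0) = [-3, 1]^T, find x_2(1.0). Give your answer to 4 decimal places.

det(sI - A) = s^2 - (tr A)s + det A, with tr A = (-4) + (-3) = -7 and det A = (-4)·(-3) - 3·0 = 12 - 0 = 12.
So p(s) = det(sI - A) = s^2 + 7s + 12.
Factor s^2 + 7s + 12: two numbers with sum -7 and product 12 are -3 and -4, so s^2 + 7s + 12 = (s + 3)(s + 4).
Hence p(s) = (s + 3) (s + 4), with roots -4, -3.
The eigenvalues -4, -3 are distinct and real, so A is diagonalisable and x(t) = e^{At} x(0) = V diag(e^{λ_i t}) V^{-1} x(0), where the columns of V are the eigenvectors.
λ = -4: A - (-4)I = [[0, 3], [0, 1]]. Row 1 gives 0·v1 + 3·v2 = 0, so take v_1 = [1, 0]^T.
λ = -3: A - (-3)I = [[-1, 3], [0, 0]]. Row 1 gives (-1)·v1 + 3·v2 = 0, so take v_2 = [3, 1]^T.
V = [v_1 v_2] = [[1, 3], [0, 1]] has det V = 1, so V^{-1} = adj(V)/det V = [[1, -3], [0, 1]].
Modal coordinates z(0) = V^{-1} x(0): 1·(-3) + (-3)·1 = -6; 0·(-3) + 1·1 = 1; so z(0) = [-6, 1]^T.
x_2(t) = Σ_i (v_i)_2 · z_i(0) · e^{λ_i t} (row 2 of V times the modal terms).
x_2(1.0) = 0·(-6)·e^{-4·1.0} + 1·1·e^{-3·1.0} = 0·0.018316 + 1·0.049787 = 0.0498.

0.0498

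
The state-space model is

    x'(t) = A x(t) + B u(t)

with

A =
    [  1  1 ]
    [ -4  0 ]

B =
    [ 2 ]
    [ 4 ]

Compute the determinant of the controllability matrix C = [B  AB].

AB = [[6], [-8]]
Controllability matrix C = [B  AB] = [[2, 6], [4, -8]]
det(C) = 2·(-8) - 6·4 = -16 - 24 = -40
Since det(C) ≠ 0, rank(C) = 2 and the system is completely controllable.

-40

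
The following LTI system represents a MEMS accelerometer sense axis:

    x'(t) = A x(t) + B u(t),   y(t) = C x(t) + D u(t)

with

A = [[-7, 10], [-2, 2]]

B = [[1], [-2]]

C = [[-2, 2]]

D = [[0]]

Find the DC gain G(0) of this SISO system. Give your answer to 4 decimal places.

2.0000

G(0) = C(-A)^{-1}B + D = -C A^{-1} B + D.
det A = 6, so A^{-1} = (1/6)·adj(A) = [[1/3, -5/3], [1/3, -7/6]]
A^{-1} B = [11/3, 8/3]^T
C A^{-1} B = -2
G(0) = D - C A^{-1} B = 0 - (-2) = 2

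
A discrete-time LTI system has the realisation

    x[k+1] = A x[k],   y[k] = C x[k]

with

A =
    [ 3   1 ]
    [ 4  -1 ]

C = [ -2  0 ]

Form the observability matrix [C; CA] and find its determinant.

CA = [[-6, -2]]
Observability matrix O = [C; CA] = [[-2, 0], [-6, -2]]
det(O) = (-2)·(-2) - 0·(-6) = 4 - 0 = 4
Since det(O) ≠ 0, rank(O) = 2 and the system is completely observable.

4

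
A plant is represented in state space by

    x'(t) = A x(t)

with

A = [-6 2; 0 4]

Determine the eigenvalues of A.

det(sI - A) = s^2 - (tr A)s + det A, with tr A = (-6) + 4 = -2 and det A = (-6)·4 - 2·0 = -24 - 0 = -24.
So p(s) = det(sI - A) = s^2 + 2s - 24.
Factor s^2 + 2s - 24: two numbers with sum -2 and product -24 are 4 and -6, so s^2 + 2s - 24 = (s - 4)(s + 6).
Hence p(s) = (s - 4) (s + 6), with roots -6, 4.
At least one eigenvalue has non-negative real part, so the system is not asymptotically stable.

-6, 4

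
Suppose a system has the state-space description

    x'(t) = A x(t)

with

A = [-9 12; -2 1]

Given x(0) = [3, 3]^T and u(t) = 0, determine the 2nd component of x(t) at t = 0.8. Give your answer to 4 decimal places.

0.4894

det(sI - A) = s^2 - (tr A)s + det A, with tr A = (-9) + 1 = -8 and det A = (-9)·1 - 12·(-2) = -9 - (-24) = 15.
So p(s) = det(sI - A) = s^2 + 8s + 15.
Factor s^2 + 8s + 15: two numbers with sum -8 and product 15 are -3 and -5, so s^2 + 8s + 15 = (s + 3)(s + 5).
Hence p(s) = (s + 3) (s + 5), with roots -5, -3.
The eigenvalues -5, -3 are distinct and real, so A is diagonalisable and x(t) = e^{At} x(0) = V diag(e^{λ_i t}) V^{-1} x(0), where the columns of V are the eigenvectors.
λ = -5: A - (-5)I = [[-4, 12], [-2, 6]]. Row 1 gives (-4)·v1 + 12·v2 = 0, so take v_1 = [3, 1]^T.
λ = -3: A - (-3)I = [[-6, 12], [-2, 4]]. Row 1 gives (-6)·v1 + 12·v2 = 0, so take v_2 = [-2, -1]^T.
V = [v_1 v_2] = [[3, -2], [1, -1]] has det V = -1, so V^{-1} = adj(V)/det V = [[1, -2], [1, -3]].
Modal coordinates z(0) = V^{-1} x(0): 1·3 + (-2)·3 = -3; 1·3 + (-3)·3 = -6; so z(0) = [-3, -6]^T.
x_2(t) = Σ_i (v_i)_2 · z_i(0) · e^{λ_i t} (row 2 of V times the modal terms).
x_2(0.8) = 1·(-3)·e^{-5·0.8} + (-1)·(-6)·e^{-3·0.8} = (-3)·0.018316 + 6·0.090718 = 0.4894.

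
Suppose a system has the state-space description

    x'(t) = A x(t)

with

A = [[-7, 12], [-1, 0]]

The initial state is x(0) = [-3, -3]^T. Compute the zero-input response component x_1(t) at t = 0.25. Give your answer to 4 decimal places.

-3.9248

det(sI - A) = s^2 - (tr A)s + det A, with tr A = (-7) + 0 = -7 and det A = (-7)·0 - 12·(-1) = 0 - (-12) = 12.
So p(s) = det(sI - A) = s^2 + 7s + 12.
Factor s^2 + 7s + 12: two numbers with sum -7 and product 12 are -3 and -4, so s^2 + 7s + 12 = (s + 3)(s + 4).
Hence p(s) = (s + 3) (s + 4), with roots -4, -3.
The eigenvalues -4, -3 are distinct and real, so A is diagonalisable and x(t) = e^{At} x(0) = V diag(e^{λ_i t}) V^{-1} x(0), where the columns of V are the eigenvectors.
λ = -4: A - (-4)I = [[-3, 12], [-1, 4]]. Row 1 gives (-3)·v1 + 12·v2 = 0, so take v_1 = [4, 1]^T.
λ = -3: A - (-3)I = [[-4, 12], [-1, 3]]. Row 1 gives (-4)·v1 + 12·v2 = 0, so take v_2 = [3, 1]^T.
V = [v_1 v_2] = [[4, 3], [1, 1]] has det V = 1, so V^{-1} = adj(V)/det V = [[1, -3], [-1, 4]].
Modal coordinates z(0) = V^{-1} x(0): 1·(-3) + (-3)·(-3) = 6; (-1)·(-3) + 4·(-3) = -9; so z(0) = [6, -9]^T.
x_1(t) = Σ_i (v_i)_1 · z_i(0) · e^{λ_i t} (row 1 of V times the modal terms).
x_1(0.25) = 4·6·e^{-4·0.25} + 3·(-9)·e^{-3·0.25} = 24·0.367879 + (-27)·0.472367 = -3.9248.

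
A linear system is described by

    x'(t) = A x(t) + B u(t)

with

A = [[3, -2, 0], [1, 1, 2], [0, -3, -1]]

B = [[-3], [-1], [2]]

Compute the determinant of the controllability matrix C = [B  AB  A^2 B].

83

AB = [[-7], [0], [1]]
A^2B = [[-21], [-5], [-1]]
Controllability matrix C = [B  AB  A^2B] = [[-3, -7, -21], [-1, 0, -5], [2, 1, -1]]
Expanding along the first row, det(C) = (-3)·(0·(-1) - (-5)·1) - (-7)·((-1)·(-1) - (-5)·2) + (-21)·((-1)·1 - 0·2) = (-3)·5 - (-7)·11 + (-21)·(-1) = 83
Since det(C) ≠ 0, rank(C) = 3 and the system is completely controllable.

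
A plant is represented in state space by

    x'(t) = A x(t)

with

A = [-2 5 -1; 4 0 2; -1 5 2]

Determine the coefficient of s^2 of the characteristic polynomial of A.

0

Expand det(sI - A) for the 3×3 matrix.
p(s) = s^3 - 35s + 50.
(Check: constant term = det(-A) = (-1)^3 det A = 50; coefficient of s^2 = -tr A = 0.)
The coefficient of s^2 is 0.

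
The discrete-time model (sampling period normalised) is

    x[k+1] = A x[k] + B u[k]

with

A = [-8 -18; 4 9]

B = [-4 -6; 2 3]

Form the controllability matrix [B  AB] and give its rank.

1

AB = [[-4, -6], [2, 3]]
Controllability matrix C = [B  AB] = [[-4, -6, -4, -6], [2, 3, 2, 3]]
Every column of C is a scalar multiple of column 1 = [-4, 2] (multipliers 1, 3/2, 1, 3/2), so the columns span a one-dimensional space.
C ≠ 0, hence rank(C) = 1.
rank(C) = 1 < n = 2, so the pair (A, B) is not completely controllable.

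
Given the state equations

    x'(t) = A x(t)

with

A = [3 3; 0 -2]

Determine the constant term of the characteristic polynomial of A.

For a 2×2 matrix, det(sI - A) = s^2 - (tr A)s + det A.
tr A = 1, det A = -6.
So p(s) = s^2 - s - 6.
The constant term is -6.

-6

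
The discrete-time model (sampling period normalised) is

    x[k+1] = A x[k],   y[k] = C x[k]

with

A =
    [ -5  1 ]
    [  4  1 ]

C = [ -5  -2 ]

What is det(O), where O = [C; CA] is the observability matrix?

CA = [[17, -7]]
Observability matrix O = [C; CA] = [[-5, -2], [17, -7]]
det(O) = (-5)·(-7) - (-2)·17 = 35 - (-34) = 69
Since det(O) ≠ 0, rank(O) = 2 and the system is completely observable.

69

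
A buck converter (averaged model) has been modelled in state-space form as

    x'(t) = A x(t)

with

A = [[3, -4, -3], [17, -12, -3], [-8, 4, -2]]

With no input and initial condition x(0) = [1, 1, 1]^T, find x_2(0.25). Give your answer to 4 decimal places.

det(sI - A) = s^3 - (tr A)s^2 + (M11 + M22 + M33)s - det A, where Mii is the 2×2 principal minor of A obtained by deleting row i and column i.
tr A = 3 + (-12) + (-2) = -11; M11 = (-12)·(-2) - (-3)·4 = 24 - (-12) = 36; M22 = 3·(-2) - (-3)·(-8) = -6 - 24 = -30; M33 = 3·(-12) - (-4)·17 = -36 - (-68) = 32; sum of minors = 38.
det A = 3·((-12)·(-2) - (-3)·4) - (-4)·(17·(-2) - (-3)·(-8)) + (-3)·(17·4 - (-12)·(-8)) = 3·36 - (-4)·(-58) + (-3)·(-28) = -40.
So p(s) = det(sI - A) = s^3 + 11s^2 + 38s + 40.
Rational-root test: any integer root divides 40. Testing small divisors, s = -2 works: p(-2) = -8 + 44 + (-76) + 40 = 0, so (s + 2) is a factor.
Dividing, p(s) = (s + 2)(s^2 + 9s + 20).
Factor s^2 + 9s + 20: two numbers with sum -9 and product 20 are -4 and -5, so s^2 + 9s + 20 = (s + 4)(s + 5).
Hence p(s) = (s + 2) (s + 4) (s + 5), with roots -5, -4, -2.
The eigenvalues -5, -4, -2 are distinct and real, so A is diagonalisable and x(t) = e^{At} x(0) = V diag(e^{λ_i t}) V^{-1} x(0), where the columns of V are the eigenvectors.
λ = -5: A - (-5)I = [[8, -4, -3], [17, -7, -3], [-8, 4, 3]]. v must be orthogonal to every row; (row 1) × (row 2) = [-9, -27, 12], so take v_1 = [-3, -9, 4]^T.
λ = -4: A - (-4)I = [[7, -4, -3], [17, -8, -3], [-8, 4, 2]]. v must be orthogonal to every row; (row 1) × (row 2) = [-12, -30, 12], so take v_2 = [2, 5, -2]^T.
λ = -2: A - (-2)I = [[5, -4, -3], [17, -10, -3], [-8, 4, 0]]. v must be orthogonal to every row; (row 1) × (row 2) = [-18, -36, 18], so take v_3 = [-1, -2, 1]^T.
V = [v_1 v_2 v_3] = [[-3, 2, -1], [-9, 5, -2], [4, -2, 1]] has det V = 1, so V^{-1} = adj(V)/det V = [[1, 0, 1], [1, 1, 3], [-2, 2, 3]].
Modal coordinates z(0) = V^{-1} x(0): 1·1 + 0·1 + 1·1 = 2; 1·1 + 1·1 + 3·1 = 5; (-2)·1 + 2·1 + 3·1 = 3; so z(0) = [2, 5, 3]^T.
x_2(t) = Σ_i (v_i)_2 · z_i(0) · e^{λ_i t} (row 2 of V times the modal terms).
x_2(0.25) = (-9)·2·e^{-5·0.25} + 5·5·e^{-4·0.25} + (-2)·3·e^{-2·0.25} = (-18)·0.286505 + 25·0.367879 + (-6)·0.606531 = 0.4007.

0.4007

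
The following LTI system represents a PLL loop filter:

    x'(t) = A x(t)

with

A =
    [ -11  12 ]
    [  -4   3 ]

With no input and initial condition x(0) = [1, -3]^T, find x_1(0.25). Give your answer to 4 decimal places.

det(sI - A) = s^2 - (tr A)s + det A, with tr A = (-11) + 3 = -8 and det A = (-11)·3 - 12·(-4) = -33 - (-48) = 15.
So p(s) = det(sI - A) = s^2 + 8s + 15.
Factor s^2 + 8s + 15: two numbers with sum -8 and product 15 are -3 and -5, so s^2 + 8s + 15 = (s + 3)(s + 5).
Hence p(s) = (s + 3) (s + 5), with roots -5, -3.
The eigenvalues -5, -3 are distinct and real, so A is diagonalisable and x(t) = e^{At} x(0) = V diag(e^{λ_i t}) V^{-1} x(0), where the columns of V are the eigenvectors.
λ = -5: A - (-5)I = [[-6, 12], [-4, 8]]. Row 1 gives (-6)·v1 + 12·v2 = 0, so take v_1 = [2, 1]^T.
λ = -3: A - (-3)I = [[-8, 12], [-4, 6]]. Row 1 gives (-8)·v1 + 12·v2 = 0, so take v_2 = [-3, -2]^T.
V = [v_1 v_2] = [[2, -3], [1, -2]] has det V = -1, so V^{-1} = adj(V)/det V = [[2, -3], [1, -2]].
Modal coordinates z(0) = V^{-1} x(0): 2·1 + (-3)·(-3) = 11; 1·1 + (-2)·(-3) = 7; so z(0) = [11, 7]^T.
x_1(t) = Σ_i (v_i)_1 · z_i(0) · e^{λ_i t} (row 1 of V times the modal terms).
x_1(0.25) = 2·11·e^{-5·0.25} + (-3)·7·e^{-3·0.25} = 22·0.286505 + (-21)·0.472367 = -3.6166.

-3.6166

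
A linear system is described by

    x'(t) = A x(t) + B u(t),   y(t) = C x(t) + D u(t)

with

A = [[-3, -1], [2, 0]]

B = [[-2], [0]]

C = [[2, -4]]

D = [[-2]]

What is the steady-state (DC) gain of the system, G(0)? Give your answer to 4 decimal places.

6.0000

G(0) = C(-A)^{-1}B + D = -C A^{-1} B + D.
det A = 2, so A^{-1} = (1/2)·adj(A) = [[0, 1/2], [-1, -3/2]]
A^{-1} B = [0, 2]^T
C A^{-1} B = -8
G(0) = D - C A^{-1} B = -2 - (-8) = 6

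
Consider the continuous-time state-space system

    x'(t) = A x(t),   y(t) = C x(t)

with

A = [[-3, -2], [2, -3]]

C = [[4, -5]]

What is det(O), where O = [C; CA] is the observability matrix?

CA = [[-22, 7]]
Observability matrix O = [C; CA] = [[4, -5], [-22, 7]]
det(O) = 4·7 - (-5)·(-22) = 28 - 110 = -82
Since det(O) ≠ 0, rank(O) = 2 and the system is completely observable.

-82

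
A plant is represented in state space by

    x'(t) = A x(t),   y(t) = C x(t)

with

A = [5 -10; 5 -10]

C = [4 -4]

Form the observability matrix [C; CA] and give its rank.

CA = [[0, 0]]
Observability matrix O = [C; CA] = [[4, -4], [0, 0]]
Every row of O is a scalar multiple of row 1 = [4, -4] (multipliers 1, 0), so the rows span a one-dimensional space.
O ≠ 0, hence rank(O) = 1.
rank(O) = 1 < n = 2, so the pair (A, C) is not completely observable.

1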